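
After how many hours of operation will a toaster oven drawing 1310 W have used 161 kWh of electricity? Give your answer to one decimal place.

Hours = 161 kWh ÷ 1.31 kW = 122.9 h

122.9 h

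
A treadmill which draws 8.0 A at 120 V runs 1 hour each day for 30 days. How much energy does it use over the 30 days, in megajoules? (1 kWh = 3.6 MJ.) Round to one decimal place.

103.7 MJ

Power = 8.0 A × 120 V = 960 W = 0.96 kW
Runtime = 1 h/day × 30 days = 30 h
Energy = 0.96 kW × 30 h = 28.8 kWh
= 28.8 × 3.6 MJ = 103.7 MJ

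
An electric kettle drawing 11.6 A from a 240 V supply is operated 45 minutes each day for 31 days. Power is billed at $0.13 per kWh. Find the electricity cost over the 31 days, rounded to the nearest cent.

$8.41

Power = 11.6 A × 240 V = 2784 W = 2.784 kW
Runtime = 45 min × 31 = 1395 min = 23.25 h
Energy = 2.784 kW × 23.25 h = 64.728 kWh
Cost = 64.728 kWh × $0.13/kWh = $8.41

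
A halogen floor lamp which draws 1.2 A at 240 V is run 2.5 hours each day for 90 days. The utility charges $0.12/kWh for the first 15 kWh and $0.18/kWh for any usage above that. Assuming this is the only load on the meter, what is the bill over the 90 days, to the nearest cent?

$10.76

Power = 1.2 A × 240 V = 288 W = 0.288 kW
Runtime = 2.5 h/day × 90 days = 225 h
Energy = 0.288 kW × 225 h = 64.8 kWh
Tier 1 (0–15 kWh): 15 × $0.12 = $1.8
Above 15 kWh: 49.8 × $0.18 = $8.964
Bill = $10.76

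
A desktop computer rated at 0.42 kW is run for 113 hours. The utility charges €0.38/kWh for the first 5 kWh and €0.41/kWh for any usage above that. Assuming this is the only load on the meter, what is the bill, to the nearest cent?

Energy = 0.42 kW × 113 h = 47.46 kWh
Tier 1 (0–5 kWh): 5 × €0.38 = €1.9
Above 5 kWh: 42.46 × €0.41 = €17.4086
Bill = €19.31

€19.31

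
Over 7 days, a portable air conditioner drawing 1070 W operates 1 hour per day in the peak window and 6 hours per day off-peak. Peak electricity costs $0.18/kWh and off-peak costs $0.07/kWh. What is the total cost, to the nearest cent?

$4.49

Peak energy = 1.07 kW × 1 h × 7 = 7.49 kWh
Off-peak energy = 1.07 kW × 6 h × 7 = 44.94 kWh
Cost = 7.49 × $0.18 + 44.94 × $0.07 = $1.3482 + $3.1458 = $4.49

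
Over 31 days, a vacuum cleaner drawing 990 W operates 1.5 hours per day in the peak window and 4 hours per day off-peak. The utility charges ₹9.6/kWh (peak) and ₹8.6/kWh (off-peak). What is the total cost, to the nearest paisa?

₹1497.67

Peak energy = 0.99 kW × 1.5 h × 31 = 46.035 kWh
Off-peak energy = 0.99 kW × 4 h × 31 = 122.76 kWh
Cost = 46.035 × ₹9.6 + 122.76 × ₹8.6 = ₹441.936 + ₹1055.736 = ₹1497.67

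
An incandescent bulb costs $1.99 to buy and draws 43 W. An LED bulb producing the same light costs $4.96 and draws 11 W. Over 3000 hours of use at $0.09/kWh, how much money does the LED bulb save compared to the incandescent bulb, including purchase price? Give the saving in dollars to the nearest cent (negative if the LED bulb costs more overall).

$5.67

incandescent bulb: $1.99 + (43/1000) kW × 3000 h × $0.09 = $1.99 + $11.61 = $13.6
LED bulb: $4.96 + (11/1000) kW × 3000 h × $0.09 = $4.96 + $2.97 = $7.93
Saving = $13.6 − $7.93 = $5.67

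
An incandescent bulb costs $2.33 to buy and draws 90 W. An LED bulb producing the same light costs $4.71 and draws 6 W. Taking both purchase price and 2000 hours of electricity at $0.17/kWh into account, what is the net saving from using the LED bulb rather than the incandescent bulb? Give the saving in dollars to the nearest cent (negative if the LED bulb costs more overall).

incandescent bulb: $2.33 + (90/1000) kW × 2000 h × $0.17 = $2.33 + $30.6 = $32.93
LED bulb: $4.71 + (6/1000) kW × 2000 h × $0.17 = $4.71 + $2.04 = $6.75
Saving = $32.93 − $6.75 = $26.18

$26.18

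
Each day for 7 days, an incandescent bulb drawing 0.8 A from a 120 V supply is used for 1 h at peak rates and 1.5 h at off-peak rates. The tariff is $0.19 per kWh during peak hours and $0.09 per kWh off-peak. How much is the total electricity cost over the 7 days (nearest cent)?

Power = 0.8 A × 120 V = 96 W = 0.096 kW
Peak energy = 0.096 kW × 1 h × 7 = 0.672 kWh
Off-peak energy = 0.096 kW × 1.5 h × 7 = 1.008 kWh
Cost = 0.672 × $0.19 + 1.008 × $0.09 = $0.12768 + $0.09072 = $0.22

$0.22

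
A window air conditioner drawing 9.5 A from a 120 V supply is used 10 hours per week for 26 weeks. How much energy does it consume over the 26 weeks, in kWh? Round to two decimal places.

Power = 9.5 A × 120 V = 1140 W = 1.14 kW
Runtime = 10 h/week × 26 weeks = 260 h
Energy = 1.14 kW × 260 h = 296.4 kWh

296.40 kWh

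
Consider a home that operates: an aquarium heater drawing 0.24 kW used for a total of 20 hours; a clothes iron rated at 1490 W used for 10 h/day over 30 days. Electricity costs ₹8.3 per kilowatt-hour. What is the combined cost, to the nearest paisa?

aquarium heater: 0.24 kW × 20 h = 4.8 kWh
clothes iron: Runtime = 10 h/day × 30 days = 300 h
clothes iron: 1.49 kW × 300 h = 447 kWh
Total energy = 451.8 kWh
Cost = 451.8 × ₹8.3 = ₹3749.94

₹3749.94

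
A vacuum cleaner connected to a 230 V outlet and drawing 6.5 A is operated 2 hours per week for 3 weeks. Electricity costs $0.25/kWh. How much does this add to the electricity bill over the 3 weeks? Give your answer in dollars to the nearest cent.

$2.24

Power = 6.5 A × 230 V = 1495 W = 1.495 kW
Runtime = 2 h/week × 3 weeks = 6 h
Energy = 1.495 kW × 6 h = 8.97 kWh
Cost = 8.97 kWh × $0.25/kWh = $2.24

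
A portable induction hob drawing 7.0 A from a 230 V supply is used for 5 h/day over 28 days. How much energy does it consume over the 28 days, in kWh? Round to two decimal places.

225.40 kWh

Power = 7.0 A × 230 V = 1610 W = 1.61 kW
Runtime = 5 h/day × 28 days = 140 h
Energy = 1.61 kW × 140 h = 225.4 kWh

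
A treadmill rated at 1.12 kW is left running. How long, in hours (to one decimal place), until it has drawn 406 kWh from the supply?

362.5 h

Hours = 406 kWh ÷ 1.12 kW = 362.5 h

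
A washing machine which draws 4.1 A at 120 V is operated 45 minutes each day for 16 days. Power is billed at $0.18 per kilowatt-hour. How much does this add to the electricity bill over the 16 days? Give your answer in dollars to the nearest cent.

$1.06

Power = 4.1 A × 120 V = 492 W = 0.492 kW
Runtime = 45 min × 16 = 720 min = 12 h
Energy = 0.492 kW × 12 h = 5.904 kWh
Cost = 5.904 kWh × $0.18/kWh = $1.06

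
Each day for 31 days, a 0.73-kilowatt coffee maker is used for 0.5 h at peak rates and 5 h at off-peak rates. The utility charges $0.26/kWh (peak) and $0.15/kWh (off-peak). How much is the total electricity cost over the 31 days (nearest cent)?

Peak energy = 0.73 kW × 0.5 h × 31 = 11.315 kWh
Off-peak energy = 0.73 kW × 5 h × 31 = 113.15 kWh
Cost = 11.315 × $0.26 + 113.15 × $0.15 = $2.9419 + $16.9725 = $19.91

$19.91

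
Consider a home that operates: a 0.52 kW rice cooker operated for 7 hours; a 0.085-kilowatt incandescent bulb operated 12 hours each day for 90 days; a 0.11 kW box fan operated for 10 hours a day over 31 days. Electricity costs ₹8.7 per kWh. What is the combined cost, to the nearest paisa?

rice cooker: 0.52 kW × 7 h = 3.64 kWh
incandescent bulb: Runtime = 12 h/day × 90 days = 1080 h
incandescent bulb: 0.085 kW × 1080 h = 91.8 kWh
box fan: Runtime = 10 h/day × 31 days = 310 h
box fan: 0.11 kW × 310 h = 34.1 kWh
Total energy = 129.54 kWh
Cost = 129.54 × ₹8.7 = ₹1127.00

₹1127.00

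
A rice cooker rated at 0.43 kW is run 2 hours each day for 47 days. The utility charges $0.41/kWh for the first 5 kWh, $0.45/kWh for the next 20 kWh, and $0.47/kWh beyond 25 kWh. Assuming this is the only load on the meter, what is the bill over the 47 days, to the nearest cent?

Runtime = 2 h/day × 47 days = 94 h
Energy = 0.43 kW × 94 h = 40.42 kWh
Tier 1 (0–5 kWh): 5 × $0.41 = $2.05
Tier 2 (5–25 kWh): 20 × $0.45 = $9
Above 25 kWh: 15.42 × $0.47 = $7.2474
Bill = $18.30

$18.30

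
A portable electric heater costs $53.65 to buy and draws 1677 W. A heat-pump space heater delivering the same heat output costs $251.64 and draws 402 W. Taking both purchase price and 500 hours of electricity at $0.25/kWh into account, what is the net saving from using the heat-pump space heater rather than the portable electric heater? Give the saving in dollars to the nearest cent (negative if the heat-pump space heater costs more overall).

-$38.62

portable electric heater: $53.65 + (1677/1000) kW × 500 h × $0.25 = $53.65 + $209.625 = $263.275
heat-pump space heater: $251.64 + (402/1000) kW × 500 h × $0.25 = $251.64 + $50.25 = $301.89
Saving = $263.275 − $301.89 = −$38.615 → -$38.62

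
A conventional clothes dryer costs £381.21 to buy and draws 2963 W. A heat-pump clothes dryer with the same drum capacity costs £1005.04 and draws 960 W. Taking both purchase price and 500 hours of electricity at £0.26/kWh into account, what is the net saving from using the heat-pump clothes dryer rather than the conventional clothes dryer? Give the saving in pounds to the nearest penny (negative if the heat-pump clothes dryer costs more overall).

conventional clothes dryer: £381.21 + (2963/1000) kW × 500 h × £0.26 = £381.21 + £385.19 = £766.4
heat-pump clothes dryer: £1005.04 + (960/1000) kW × 500 h × £0.26 = £1005.04 + £124.8 = £1129.84
Saving = £766.4 − £1129.84 = −£363.44

-£363.44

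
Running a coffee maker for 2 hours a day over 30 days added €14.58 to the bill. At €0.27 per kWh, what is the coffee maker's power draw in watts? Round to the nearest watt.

900 W

Energy = €14.58 ÷ €0.27/kWh = 54 kWh
Runtime = 2 h/day × 30 days = 60 h
Power = 54 kWh ÷ 60 h = 0.9 kW = 900 W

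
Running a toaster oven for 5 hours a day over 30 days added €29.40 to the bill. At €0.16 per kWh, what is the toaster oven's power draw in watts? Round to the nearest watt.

1225 W

Energy = €29.40 ÷ €0.16/kWh = 183.75 kWh
Runtime = 5 h/day × 30 days = 150 h
Power = 183.75 kWh ÷ 150 h = 1.225 kW = 1225 W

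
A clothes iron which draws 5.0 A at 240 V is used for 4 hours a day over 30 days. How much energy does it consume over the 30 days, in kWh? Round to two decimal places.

Power = 5.0 A × 240 V = 1200 W = 1.2 kW
Runtime = 4 h/day × 30 days = 120 h
Energy = 1.2 kW × 120 h = 144 kWh

144.00 kWh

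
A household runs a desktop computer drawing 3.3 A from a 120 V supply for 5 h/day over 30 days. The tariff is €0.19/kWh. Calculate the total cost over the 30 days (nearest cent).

Power = 3.3 A × 120 V = 396 W = 0.396 kW
Runtime = 5 h/day × 30 days = 150 h
Energy = 0.396 kW × 150 h = 59.4 kWh
Cost = 59.4 kWh × €0.19/kWh = €11.29

€11.29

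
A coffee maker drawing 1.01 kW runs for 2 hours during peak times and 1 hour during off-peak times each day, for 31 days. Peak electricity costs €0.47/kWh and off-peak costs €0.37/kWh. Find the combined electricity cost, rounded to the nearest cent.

Peak energy = 1.01 kW × 2 h × 31 = 62.62 kWh
Off-peak energy = 1.01 kW × 1 h × 31 = 31.31 kWh
Cost = 62.62 × €0.47 + 31.31 × €0.37 = €29.4314 + €11.5847 = €41.02

€41.02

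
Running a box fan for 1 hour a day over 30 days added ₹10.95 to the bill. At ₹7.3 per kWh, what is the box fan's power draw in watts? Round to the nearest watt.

50 W

Energy = ₹10.95 ÷ ₹7.3/kWh = 1.5 kWh
Runtime = 1 h/day × 30 days = 30 h
Power = 1.5 kWh ÷ 30 h = 0.05 kW = 50 W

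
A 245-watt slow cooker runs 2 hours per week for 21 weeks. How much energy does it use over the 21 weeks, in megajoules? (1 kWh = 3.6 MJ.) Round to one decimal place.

37.0 MJ

Runtime = 2 h/week × 21 weeks = 42 h
Energy = 0.245 kW × 42 h = 10.29 kWh
= 10.29 × 3.6 MJ = 37.0 MJ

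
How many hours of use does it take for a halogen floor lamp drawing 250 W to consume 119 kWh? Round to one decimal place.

Hours = 119 kWh ÷ 0.25 kW = 476.0 h

476.0 h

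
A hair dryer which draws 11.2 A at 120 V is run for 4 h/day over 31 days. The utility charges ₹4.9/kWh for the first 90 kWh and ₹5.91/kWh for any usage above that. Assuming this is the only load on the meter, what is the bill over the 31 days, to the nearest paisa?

₹894.04

Power = 11.2 A × 120 V = 1344 W = 1.344 kW
Runtime = 4 h/day × 31 days = 124 h
Energy = 1.344 kW × 124 h = 166.656 kWh
Tier 1 (0–90 kWh): 90 × ₹4.9 = ₹441
Above 90 kWh: 76.656 × ₹5.91 = ₹453.03696
Bill = ₹894.04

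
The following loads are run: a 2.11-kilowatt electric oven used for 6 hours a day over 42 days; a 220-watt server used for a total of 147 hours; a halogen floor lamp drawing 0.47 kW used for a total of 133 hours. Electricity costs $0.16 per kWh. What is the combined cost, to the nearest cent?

electric oven: Runtime = 6 h/day × 42 days = 252 h
electric oven: 2.11 kW × 252 h = 531.72 kWh
server: 0.22 kW × 147 h = 32.34 kWh
halogen floor lamp: 0.47 kW × 133 h = 62.51 kWh
Total energy = 626.57 kWh
Cost = 626.57 × $0.16 = $100.25

$100.25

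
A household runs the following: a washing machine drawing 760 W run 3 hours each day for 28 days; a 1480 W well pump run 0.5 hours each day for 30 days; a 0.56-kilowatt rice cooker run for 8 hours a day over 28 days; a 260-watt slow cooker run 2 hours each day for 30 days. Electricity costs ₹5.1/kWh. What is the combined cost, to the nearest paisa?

₹1158.11

washing machine: Runtime = 3 h/day × 28 days = 84 h
washing machine: 0.76 kW × 84 h = 63.84 kWh
well pump: Runtime = 0.5 h/day × 30 days = 15 h
well pump: 1.48 kW × 15 h = 22.2 kWh
rice cooker: Runtime = 8 h/day × 28 days = 224 h
rice cooker: 0.56 kW × 224 h = 125.44 kWh
slow cooker: Runtime = 2 h/day × 30 days = 60 h
slow cooker: 0.26 kW × 60 h = 15.6 kWh
Total energy = 227.08 kWh
Cost = 227.08 × ₹5.1 = ₹1158.11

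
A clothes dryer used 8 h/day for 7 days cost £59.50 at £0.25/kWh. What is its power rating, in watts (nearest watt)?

Energy = £59.50 ÷ £0.25/kWh = 238 kWh
Runtime = 8 h/day × 7 days = 56 h
Power = 238 kWh ÷ 56 h = 4.25 kW = 4250 W

4250 W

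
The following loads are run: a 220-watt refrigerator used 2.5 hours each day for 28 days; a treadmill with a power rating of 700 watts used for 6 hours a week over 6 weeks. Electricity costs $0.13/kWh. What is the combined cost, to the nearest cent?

$5.28

refrigerator: Runtime = 2.5 h/day × 28 days = 70 h
refrigerator: 0.22 kW × 70 h = 15.4 kWh
treadmill: Runtime = 6 h/week × 6 weeks = 36 h
treadmill: 0.7 kW × 36 h = 25.2 kWh
Total energy = 40.6 kWh
Cost = 40.6 × $0.13 = $5.28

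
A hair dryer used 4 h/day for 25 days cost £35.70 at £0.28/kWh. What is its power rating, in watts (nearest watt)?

1275 W

Energy = £35.70 ÷ £0.28/kWh = 127.5 kWh
Runtime = 4 h/day × 25 days = 100 h
Power = 127.5 kWh ÷ 100 h = 1.275 kW = 1275 W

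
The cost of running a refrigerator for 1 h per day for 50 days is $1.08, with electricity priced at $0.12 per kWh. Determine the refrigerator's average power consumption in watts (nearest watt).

Energy = $1.08 ÷ $0.12/kWh = 9 kWh
Runtime = 1 h/day × 50 days = 50 h
Power = 9 kWh ÷ 50 h = 0.18 kW = 180 W

180 W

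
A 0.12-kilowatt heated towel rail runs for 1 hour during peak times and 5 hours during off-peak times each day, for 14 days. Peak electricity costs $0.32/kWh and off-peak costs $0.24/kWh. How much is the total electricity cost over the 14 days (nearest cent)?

$2.55

Peak energy = 0.12 kW × 1 h × 14 = 1.68 kWh
Off-peak energy = 0.12 kW × 5 h × 14 = 8.4 kWh
Cost = 1.68 × $0.32 + 8.4 × $0.24 = $0.5376 + $2.016 = $2.55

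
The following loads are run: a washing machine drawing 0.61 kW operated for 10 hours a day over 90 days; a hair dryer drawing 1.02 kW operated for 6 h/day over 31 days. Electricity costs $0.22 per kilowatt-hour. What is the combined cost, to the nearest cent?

washing machine: Runtime = 10 h/day × 90 days = 900 h
washing machine: 0.61 kW × 900 h = 549 kWh
hair dryer: Runtime = 6 h/day × 31 days = 186 h
hair dryer: 1.02 kW × 186 h = 189.72 kWh
Total energy = 738.72 kWh
Cost = 738.72 × $0.22 = $162.52

$162.52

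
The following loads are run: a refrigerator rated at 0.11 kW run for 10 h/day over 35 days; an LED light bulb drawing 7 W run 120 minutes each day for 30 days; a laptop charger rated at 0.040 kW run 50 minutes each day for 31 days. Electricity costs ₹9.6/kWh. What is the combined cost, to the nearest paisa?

₹383.55

refrigerator: Runtime = 10 h/day × 35 days = 350 h
refrigerator: 0.11 kW × 350 h = 38.5 kWh
LED light bulb: Runtime = 120 min × 30 = 3600 min = 60 h
LED light bulb: 0.007 kW × 60 h = 0.42 kWh
laptop charger: Runtime = 50 min × 31 = 1550 min = 25.833333… h
laptop charger: 0.04 kW × 25.833333… h = 1.033333… kWh
Total energy = 39.953333… kWh
Cost = 39.953333… × ₹9.6 = ₹383.55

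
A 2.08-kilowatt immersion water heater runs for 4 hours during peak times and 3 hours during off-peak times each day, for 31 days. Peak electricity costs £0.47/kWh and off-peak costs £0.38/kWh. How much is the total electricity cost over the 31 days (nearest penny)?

£194.73

Peak energy = 2.08 kW × 4 h × 31 = 257.92 kWh
Off-peak energy = 2.08 kW × 3 h × 31 = 193.44 kWh
Cost = 257.92 × £0.47 + 193.44 × £0.38 = £121.2224 + £73.5072 = £194.73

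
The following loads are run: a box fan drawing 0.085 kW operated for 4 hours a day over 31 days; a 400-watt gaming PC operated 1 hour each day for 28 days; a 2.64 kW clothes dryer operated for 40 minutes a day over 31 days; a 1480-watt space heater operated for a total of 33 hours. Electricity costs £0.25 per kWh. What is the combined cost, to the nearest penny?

box fan: Runtime = 4 h/day × 31 days = 124 h
box fan: 0.085 kW × 124 h = 10.54 kWh
gaming PC: Runtime = 1 h/day × 28 days = 28 h
gaming PC: 0.4 kW × 28 h = 11.2 kWh
clothes dryer: Runtime = 40 min × 31 = 1240 min = 20.666666… h
clothes dryer: 2.64 kW × 20.666666… h = 54.56 kWh
space heater: 1.48 kW × 33 h = 48.84 kWh
Total energy = 125.14 kWh
Cost = 125.14 × £0.25 = £31.29

£31.29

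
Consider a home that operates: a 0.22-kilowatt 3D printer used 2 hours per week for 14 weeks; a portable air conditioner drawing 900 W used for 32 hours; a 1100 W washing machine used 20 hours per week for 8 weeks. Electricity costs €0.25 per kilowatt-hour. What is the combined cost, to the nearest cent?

€52.74

3D printer: Runtime = 2 h/week × 14 weeks = 28 h
3D printer: 0.22 kW × 28 h = 6.16 kWh
portable air conditioner: 0.9 kW × 32 h = 28.8 kWh
washing machine: Runtime = 20 h/week × 8 weeks = 160 h
washing machine: 1.1 kW × 160 h = 176 kWh
Total energy = 210.96 kWh
Cost = 210.96 × €0.25 = €52.74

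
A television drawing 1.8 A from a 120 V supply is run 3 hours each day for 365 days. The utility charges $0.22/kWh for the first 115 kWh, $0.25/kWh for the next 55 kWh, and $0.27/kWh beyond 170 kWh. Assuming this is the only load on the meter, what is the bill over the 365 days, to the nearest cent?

Power = 1.8 A × 120 V = 216 W = 0.216 kW
Runtime = 3 h/day × 365 days = 1095 h
Energy = 0.216 kW × 1095 h = 236.52 kWh
Tier 1 (0–115 kWh): 115 × $0.22 = $25.3
Tier 2 (115–170 kWh): 55 × $0.25 = $13.75
Above 170 kWh: 66.52 × $0.27 = $17.9604
Bill = $57.01

$57.01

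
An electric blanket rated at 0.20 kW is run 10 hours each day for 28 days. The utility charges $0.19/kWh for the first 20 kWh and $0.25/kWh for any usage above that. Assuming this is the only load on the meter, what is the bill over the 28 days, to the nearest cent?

Runtime = 10 h/day × 28 days = 280 h
Energy = 0.2 kW × 280 h = 56 kWh
Tier 1 (0–20 kWh): 20 × $0.19 = $3.8
Above 20 kWh: 36 × $0.25 = $9
Bill = $12.80

$12.80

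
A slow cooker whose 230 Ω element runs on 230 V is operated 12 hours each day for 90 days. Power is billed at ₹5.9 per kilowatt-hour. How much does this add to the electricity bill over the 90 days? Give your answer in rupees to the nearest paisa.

₹1465.56

Power = V²/R = 230²/230 = 230 W = 0.23 kW
Runtime = 12 h/day × 90 days = 1080 h
Energy = 0.23 kW × 1080 h = 248.4 kWh
Cost = 248.4 kWh × ₹5.9/kWh = ₹1465.56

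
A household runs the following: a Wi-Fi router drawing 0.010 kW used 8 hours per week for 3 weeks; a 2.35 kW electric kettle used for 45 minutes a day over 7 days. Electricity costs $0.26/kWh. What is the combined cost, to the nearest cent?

$3.27

Wi-Fi router: Runtime = 8 h/week × 3 weeks = 24 h
Wi-Fi router: 0.01 kW × 24 h = 0.24 kWh
electric kettle: Runtime = 45 min × 7 = 315 min = 5.25 h
electric kettle: 2.35 kW × 5.25 h = 12.3375 kWh
Total energy = 12.5775 kWh
Cost = 12.5775 × $0.26 = $3.27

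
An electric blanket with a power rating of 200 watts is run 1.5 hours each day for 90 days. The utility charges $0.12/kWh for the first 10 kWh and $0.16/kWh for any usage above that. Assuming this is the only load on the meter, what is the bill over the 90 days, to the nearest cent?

Runtime = 1.5 h/day × 90 days = 135 h
Energy = 0.2 kW × 135 h = 27 kWh
Tier 1 (0–10 kWh): 10 × $0.12 = $1.2
Above 10 kWh: 17 × $0.16 = $2.72
Bill = $3.92

$3.92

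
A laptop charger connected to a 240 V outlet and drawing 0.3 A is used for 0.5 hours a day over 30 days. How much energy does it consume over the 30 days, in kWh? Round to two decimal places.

1.08 kWh

Power = 0.3 A × 240 V = 72 W = 0.072 kW
Runtime = 0.5 h/day × 30 days = 15 h
Energy = 0.072 kW × 15 h = 1.08 kWh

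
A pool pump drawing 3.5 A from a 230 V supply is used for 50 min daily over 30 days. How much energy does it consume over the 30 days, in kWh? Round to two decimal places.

Power = 3.5 A × 230 V = 805 W = 0.805 kW
Runtime = 50 min × 30 = 1500 min = 25 h
Energy = 0.805 kW × 25 h = 20.125 kWh ≈ 20.13 kWh

20.13 kWh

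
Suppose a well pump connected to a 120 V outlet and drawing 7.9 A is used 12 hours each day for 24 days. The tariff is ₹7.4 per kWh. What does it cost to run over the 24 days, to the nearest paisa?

₹2020.38

Power = 7.9 A × 120 V = 948 W = 0.948 kW
Runtime = 12 h/day × 24 days = 288 h
Energy = 0.948 kW × 288 h = 273.024 kWh
Cost = 273.024 kWh × ₹7.4/kWh = ₹2020.38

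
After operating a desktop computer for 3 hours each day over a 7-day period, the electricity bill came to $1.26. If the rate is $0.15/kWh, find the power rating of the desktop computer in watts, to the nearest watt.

400 W

Energy = $1.26 ÷ $0.15/kWh = 8.4 kWh
Runtime = 3 h/day × 7 days = 21 h
Power = 8.4 kWh ÷ 21 h = 0.4 kW = 400 W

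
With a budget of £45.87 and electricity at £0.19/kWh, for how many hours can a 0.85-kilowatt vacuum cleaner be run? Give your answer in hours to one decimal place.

284.0 h

Energy available = £45.87 ÷ £0.19/kWh = 241.4211 kWh
Hours = 241.4211 kWh ÷ 0.85 kW = 284.0 h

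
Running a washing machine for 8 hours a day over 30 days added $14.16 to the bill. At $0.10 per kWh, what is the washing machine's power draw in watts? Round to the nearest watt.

Energy = $14.16 ÷ $0.10/kWh = 141.6 kWh
Runtime = 8 h/day × 30 days = 240 h
Power = 141.6 kWh ÷ 240 h = 0.59 kW = 590 W

590 W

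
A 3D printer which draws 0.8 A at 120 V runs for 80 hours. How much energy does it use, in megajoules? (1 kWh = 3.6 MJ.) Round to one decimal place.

Power = 0.8 A × 120 V = 96 W = 0.096 kW
Energy = 0.096 kW × 80 h = 7.68 kWh
= 7.68 × 3.6 MJ = 27.6 MJ

27.6 MJ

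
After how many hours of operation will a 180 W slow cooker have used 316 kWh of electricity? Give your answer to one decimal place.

1755.6 h

Hours = 316 kWh ÷ 0.18 kW = 1755.6 h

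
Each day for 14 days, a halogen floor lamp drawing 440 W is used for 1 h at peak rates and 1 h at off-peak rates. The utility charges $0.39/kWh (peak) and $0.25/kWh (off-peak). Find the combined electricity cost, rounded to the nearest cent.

$3.94

Peak energy = 0.44 kW × 1 h × 14 = 6.16 kWh
Off-peak energy = 0.44 kW × 1 h × 14 = 6.16 kWh
Cost = 6.16 × $0.39 + 6.16 × $0.25 = $2.4024 + $1.54 = $3.94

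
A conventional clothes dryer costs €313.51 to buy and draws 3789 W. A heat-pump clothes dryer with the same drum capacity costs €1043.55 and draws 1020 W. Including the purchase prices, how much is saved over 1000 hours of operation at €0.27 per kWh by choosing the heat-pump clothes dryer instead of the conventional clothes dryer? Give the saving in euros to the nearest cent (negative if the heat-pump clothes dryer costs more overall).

conventional clothes dryer: €313.51 + (3789/1000) kW × 1000 h × €0.27 = €313.51 + €1023.03 = €1336.54
heat-pump clothes dryer: €1043.55 + (1020/1000) kW × 1000 h × €0.27 = €1043.55 + €275.4 = €1318.95
Saving = €1336.54 − €1318.95 = €17.59

€17.59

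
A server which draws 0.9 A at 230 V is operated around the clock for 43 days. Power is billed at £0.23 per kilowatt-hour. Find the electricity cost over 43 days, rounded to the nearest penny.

£49.13

Power = 0.9 A × 230 V = 207 W = 0.207 kW
Runtime = 24 h × 43 = 1032 h
Energy = 0.207 kW × 1032 h = 213.624 kWh
Cost = 213.624 kWh × £0.23/kWh = £49.13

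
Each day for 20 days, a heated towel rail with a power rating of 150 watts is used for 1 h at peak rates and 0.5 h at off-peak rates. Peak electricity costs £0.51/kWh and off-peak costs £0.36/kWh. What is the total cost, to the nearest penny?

£2.07

Peak energy = 0.15 kW × 1 h × 20 = 3 kWh
Off-peak energy = 0.15 kW × 0.5 h × 20 = 1.5 kWh
Cost = 3 × £0.51 + 1.5 × £0.36 = £1.53 + £0.54 = £2.07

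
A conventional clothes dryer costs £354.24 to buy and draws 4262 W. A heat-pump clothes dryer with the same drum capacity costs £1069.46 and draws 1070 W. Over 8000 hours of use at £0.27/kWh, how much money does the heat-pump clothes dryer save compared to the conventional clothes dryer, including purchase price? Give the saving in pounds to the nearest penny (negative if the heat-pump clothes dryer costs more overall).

£6179.50

conventional clothes dryer: £354.24 + (4262/1000) kW × 8000 h × £0.27 = £354.24 + £9205.92 = £9560.16
heat-pump clothes dryer: £1069.46 + (1070/1000) kW × 8000 h × £0.27 = £1069.46 + £2311.2 = £3380.66
Saving = £9560.16 − £3380.66 = £6179.5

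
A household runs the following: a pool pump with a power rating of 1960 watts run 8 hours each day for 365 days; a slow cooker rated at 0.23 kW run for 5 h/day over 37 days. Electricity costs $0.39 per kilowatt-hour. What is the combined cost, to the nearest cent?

pool pump: Runtime = 8 h/day × 365 days = 2920 h
pool pump: 1.96 kW × 2920 h = 5723.2 kWh
slow cooker: Runtime = 5 h/day × 37 days = 185 h
slow cooker: 0.23 kW × 185 h = 42.55 kWh
Total energy = 5765.75 kWh
Cost = 5765.75 × $0.39 = $2248.64

$2248.64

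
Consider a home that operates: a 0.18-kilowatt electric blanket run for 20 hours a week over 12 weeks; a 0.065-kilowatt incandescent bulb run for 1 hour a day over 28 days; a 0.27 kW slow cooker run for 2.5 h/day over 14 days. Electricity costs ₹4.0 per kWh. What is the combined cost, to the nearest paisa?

electric blanket: Runtime = 20 h/week × 12 weeks = 240 h
electric blanket: 0.18 kW × 240 h = 43.2 kWh
incandescent bulb: Runtime = 1 h/day × 28 days = 28 h
incandescent bulb: 0.065 kW × 28 h = 1.82 kWh
slow cooker: Runtime = 2.5 h/day × 14 days = 35 h
slow cooker: 0.27 kW × 35 h = 9.45 kWh
Total energy = 54.47 kWh
Cost = 54.47 × ₹4.0 = ₹217.88

₹217.88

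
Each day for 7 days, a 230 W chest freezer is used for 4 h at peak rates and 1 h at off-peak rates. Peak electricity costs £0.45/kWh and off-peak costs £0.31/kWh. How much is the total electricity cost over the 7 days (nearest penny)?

£3.40

Peak energy = 0.23 kW × 4 h × 7 = 6.44 kWh
Off-peak energy = 0.23 kW × 1 h × 7 = 1.61 kWh
Cost = 6.44 × £0.45 + 1.61 × £0.31 = £2.898 + £0.4991 = £3.40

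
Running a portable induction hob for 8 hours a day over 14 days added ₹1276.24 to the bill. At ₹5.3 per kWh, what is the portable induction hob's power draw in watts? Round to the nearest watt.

Energy = ₹1276.24 ÷ ₹5.3/kWh = 240.8 kWh
Runtime = 8 h/day × 14 days = 112 h
Power = 240.8 kWh ÷ 112 h = 2.15 kW = 2150 W

2150 W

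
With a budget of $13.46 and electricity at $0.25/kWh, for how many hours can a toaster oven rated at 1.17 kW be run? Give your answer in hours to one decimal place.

Energy available = $13.46 ÷ $0.25/kWh = 53.84 kWh
Hours = 53.84 kWh ÷ 1.17 kW = 46.0 h

46.0 h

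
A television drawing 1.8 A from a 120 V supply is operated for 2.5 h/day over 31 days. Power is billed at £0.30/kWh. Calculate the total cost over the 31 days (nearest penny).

Power = 1.8 A × 120 V = 216 W = 0.216 kW
Runtime = 2.5 h/day × 31 days = 77.5 h
Energy = 0.216 kW × 77.5 h = 16.74 kWh
Cost = 16.74 kWh × £0.30/kWh = £5.02

£5.02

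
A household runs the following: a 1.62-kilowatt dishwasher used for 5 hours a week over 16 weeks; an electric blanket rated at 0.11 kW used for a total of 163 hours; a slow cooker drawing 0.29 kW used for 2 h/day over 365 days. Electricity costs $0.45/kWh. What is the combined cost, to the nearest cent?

dishwasher: Runtime = 5 h/week × 16 weeks = 80 h
dishwasher: 1.62 kW × 80 h = 129.6 kWh
electric blanket: 0.11 kW × 163 h = 17.93 kWh
slow cooker: Runtime = 2 h/day × 365 days = 730 h
slow cooker: 0.29 kW × 730 h = 211.7 kWh
Total energy = 359.23 kWh
Cost = 359.23 × $0.45 = $161.65

$161.65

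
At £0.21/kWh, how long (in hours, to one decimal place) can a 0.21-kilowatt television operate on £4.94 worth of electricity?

Energy available = £4.94 ÷ £0.21/kWh = 23.5238 kWh
Hours = 23.5238 kWh ÷ 0.21 kW = 112.0 h

112.0 h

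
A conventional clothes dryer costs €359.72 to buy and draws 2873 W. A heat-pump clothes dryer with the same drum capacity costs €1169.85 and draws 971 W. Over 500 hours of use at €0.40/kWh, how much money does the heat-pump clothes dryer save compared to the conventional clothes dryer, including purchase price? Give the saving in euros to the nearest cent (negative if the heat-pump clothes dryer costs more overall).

conventional clothes dryer: €359.72 + (2873/1000) kW × 500 h × €0.40 = €359.72 + €574.6 = €934.32
heat-pump clothes dryer: €1169.85 + (971/1000) kW × 500 h × €0.40 = €1169.85 + €194.2 = €1364.05
Saving = €934.32 − €1364.05 = −€429.73

-€429.73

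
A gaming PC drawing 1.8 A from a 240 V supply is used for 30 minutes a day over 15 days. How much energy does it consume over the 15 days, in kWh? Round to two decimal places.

3.24 kWh

Power = 1.8 A × 240 V = 432 W = 0.432 kW
Runtime = 30 min × 15 = 450 min = 7.5 h
Energy = 0.432 kW × 7.5 h = 3.24 kWh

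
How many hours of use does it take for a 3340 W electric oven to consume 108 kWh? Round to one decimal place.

Hours = 108 kWh ÷ 3.34 kW = 32.3 h

32.3 h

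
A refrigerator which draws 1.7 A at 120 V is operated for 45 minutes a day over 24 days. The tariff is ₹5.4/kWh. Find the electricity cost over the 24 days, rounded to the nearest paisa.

₹19.83

Power = 1.7 A × 120 V = 204 W = 0.204 kW
Runtime = 45 min × 24 = 1080 min = 18 h
Energy = 0.204 kW × 18 h = 3.672 kWh
Cost = 3.672 kWh × ₹5.4/kWh = ₹19.83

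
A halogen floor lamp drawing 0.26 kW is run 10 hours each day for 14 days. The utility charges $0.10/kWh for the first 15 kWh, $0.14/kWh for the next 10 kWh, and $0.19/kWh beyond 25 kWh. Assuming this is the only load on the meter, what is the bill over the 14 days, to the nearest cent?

$5.07

Runtime = 10 h/day × 14 days = 140 h
Energy = 0.26 kW × 140 h = 36.4 kWh
Tier 1 (0–15 kWh): 15 × $0.10 = $1.5
Tier 2 (15–25 kWh): 10 × $0.14 = $1.4
Above 25 kWh: 11.4 × $0.19 = $2.166
Bill = $5.07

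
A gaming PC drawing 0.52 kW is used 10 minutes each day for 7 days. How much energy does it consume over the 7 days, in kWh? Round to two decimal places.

0.61 kWh

Runtime = 10 min × 7 = 70 min = 1.166666… h
Energy = 0.52 kW × 1.166666… h = 0.606666… kWh ≈ 0.61 kWh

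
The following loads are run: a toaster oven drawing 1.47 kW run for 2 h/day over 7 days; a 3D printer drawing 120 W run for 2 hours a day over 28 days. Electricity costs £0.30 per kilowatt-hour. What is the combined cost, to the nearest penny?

£8.19

toaster oven: Runtime = 2 h/day × 7 days = 14 h
toaster oven: 1.47 kW × 14 h = 20.58 kWh
3D printer: Runtime = 2 h/day × 28 days = 56 h
3D printer: 0.12 kW × 56 h = 6.72 kWh
Total energy = 27.3 kWh
Cost = 27.3 × £0.30 = £8.19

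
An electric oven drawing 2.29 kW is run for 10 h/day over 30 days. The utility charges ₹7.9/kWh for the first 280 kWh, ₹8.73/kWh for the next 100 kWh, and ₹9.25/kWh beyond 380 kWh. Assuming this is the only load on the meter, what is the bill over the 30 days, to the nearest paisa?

₹5924.75

Runtime = 10 h/day × 30 days = 300 h
Energy = 2.29 kW × 300 h = 687 kWh
Tier 1 (0–280 kWh): 280 × ₹7.9 = ₹2212
Tier 2 (280–380 kWh): 100 × ₹8.73 = ₹873
Above 380 kWh: 307 × ₹9.25 = ₹2839.75
Bill = ₹5924.75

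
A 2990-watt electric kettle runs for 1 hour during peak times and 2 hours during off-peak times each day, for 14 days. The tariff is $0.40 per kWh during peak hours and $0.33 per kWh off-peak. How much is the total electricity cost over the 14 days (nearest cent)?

$44.37

Peak energy = 2.99 kW × 1 h × 14 = 41.86 kWh
Off-peak energy = 2.99 kW × 2 h × 14 = 83.72 kWh
Cost = 41.86 × $0.40 + 83.72 × $0.33 = $16.744 + $27.6276 = $44.37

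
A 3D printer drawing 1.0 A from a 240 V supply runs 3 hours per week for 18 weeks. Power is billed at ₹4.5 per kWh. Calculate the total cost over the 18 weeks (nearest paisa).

Power = 1.0 A × 240 V = 240 W = 0.24 kW
Runtime = 3 h/week × 18 weeks = 54 h
Energy = 0.24 kW × 54 h = 12.96 kWh
Cost = 12.96 kWh × ₹4.5/kWh = ₹58.32

₹58.32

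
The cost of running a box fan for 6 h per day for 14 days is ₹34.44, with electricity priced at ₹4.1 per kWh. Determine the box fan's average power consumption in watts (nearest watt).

100 W

Energy = ₹34.44 ÷ ₹4.1/kWh = 8.4 kWh
Runtime = 6 h/day × 14 days = 84 h
Power = 8.4 kWh ÷ 84 h = 0.1 kW = 100 W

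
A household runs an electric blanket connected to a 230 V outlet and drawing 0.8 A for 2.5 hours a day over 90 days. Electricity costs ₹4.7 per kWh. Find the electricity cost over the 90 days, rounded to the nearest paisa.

Power = 0.8 A × 230 V = 184 W = 0.184 kW
Runtime = 2.5 h/day × 90 days = 225 h
Energy = 0.184 kW × 225 h = 41.4 kWh
Cost = 41.4 kWh × ₹4.7/kWh = ₹194.58

₹194.58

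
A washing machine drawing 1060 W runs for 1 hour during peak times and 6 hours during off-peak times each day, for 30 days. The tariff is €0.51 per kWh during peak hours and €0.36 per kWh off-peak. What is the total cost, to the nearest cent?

Peak energy = 1.06 kW × 1 h × 30 = 31.8 kWh
Off-peak energy = 1.06 kW × 6 h × 30 = 190.8 kWh
Cost = 31.8 × €0.51 + 190.8 × €0.36 = €16.218 + €68.688 = €84.91

€84.91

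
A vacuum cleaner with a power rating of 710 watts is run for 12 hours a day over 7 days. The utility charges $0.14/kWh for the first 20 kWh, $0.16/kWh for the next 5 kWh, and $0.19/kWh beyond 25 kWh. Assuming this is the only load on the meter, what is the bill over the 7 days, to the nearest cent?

$10.18

Runtime = 12 h/day × 7 days = 84 h
Energy = 0.71 kW × 84 h = 59.64 kWh
Tier 1 (0–20 kWh): 20 × $0.14 = $2.8
Tier 2 (20–25 kWh): 5 × $0.16 = $0.8
Above 25 kWh: 34.64 × $0.19 = $6.5816
Bill = $10.18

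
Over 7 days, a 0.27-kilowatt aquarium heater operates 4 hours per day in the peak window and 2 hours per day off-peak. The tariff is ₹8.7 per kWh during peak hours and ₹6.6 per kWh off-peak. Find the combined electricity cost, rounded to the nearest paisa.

₹90.72

Peak energy = 0.27 kW × 4 h × 7 = 7.56 kWh
Off-peak energy = 0.27 kW × 2 h × 7 = 3.78 kWh
Cost = 7.56 × ₹8.7 + 3.78 × ₹6.6 = ₹65.772 + ₹24.948 = ₹90.72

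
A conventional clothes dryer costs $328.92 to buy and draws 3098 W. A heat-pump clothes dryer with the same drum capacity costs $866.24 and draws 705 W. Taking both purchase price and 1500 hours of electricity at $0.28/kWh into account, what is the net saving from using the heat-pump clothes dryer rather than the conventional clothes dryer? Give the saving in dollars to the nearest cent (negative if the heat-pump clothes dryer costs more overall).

$467.74

conventional clothes dryer: $328.92 + (3098/1000) kW × 1500 h × $0.28 = $328.92 + $1301.16 = $1630.08
heat-pump clothes dryer: $866.24 + (705/1000) kW × 1500 h × $0.28 = $866.24 + $296.1 = $1162.34
Saving = $1630.08 − $1162.34 = $467.74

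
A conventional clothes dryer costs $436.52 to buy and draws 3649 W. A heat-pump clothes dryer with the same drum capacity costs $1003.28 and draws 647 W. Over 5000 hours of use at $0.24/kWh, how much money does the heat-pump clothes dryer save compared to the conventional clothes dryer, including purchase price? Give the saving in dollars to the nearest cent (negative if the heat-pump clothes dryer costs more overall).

$3035.64

conventional clothes dryer: $436.52 + (3649/1000) kW × 5000 h × $0.24 = $436.52 + $4378.8 = $4815.32
heat-pump clothes dryer: $1003.28 + (647/1000) kW × 5000 h × $0.24 = $1003.28 + $776.4 = $1779.68
Saving = $4815.32 − $1779.68 = $3035.64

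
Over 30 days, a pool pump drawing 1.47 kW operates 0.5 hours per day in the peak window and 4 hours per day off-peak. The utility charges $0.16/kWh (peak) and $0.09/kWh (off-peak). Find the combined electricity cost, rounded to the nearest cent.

Peak energy = 1.47 kW × 0.5 h × 30 = 22.05 kWh
Off-peak energy = 1.47 kW × 4 h × 30 = 176.4 kWh
Cost = 22.05 × $0.16 + 176.4 × $0.09 = $3.528 + $15.876 = $19.40

$19.40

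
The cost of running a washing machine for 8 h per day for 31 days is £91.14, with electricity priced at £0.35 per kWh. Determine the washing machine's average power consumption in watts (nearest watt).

1050 W

Energy = £91.14 ÷ £0.35/kWh = 260.4 kWh
Runtime = 8 h/day × 31 days = 248 h
Power = 260.4 kWh ÷ 248 h = 1.05 kW = 1050 W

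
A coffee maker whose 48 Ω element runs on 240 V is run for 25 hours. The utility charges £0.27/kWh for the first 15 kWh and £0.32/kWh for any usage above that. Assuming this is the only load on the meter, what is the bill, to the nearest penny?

£8.85

Power = V²/R = 240²/48 = 1200 W = 1.2 kW
Energy = 1.2 kW × 25 h = 30 kWh
Tier 1 (0–15 kWh): 15 × £0.27 = £4.05
Above 15 kWh: 15 × £0.32 = £4.8
Bill = £8.85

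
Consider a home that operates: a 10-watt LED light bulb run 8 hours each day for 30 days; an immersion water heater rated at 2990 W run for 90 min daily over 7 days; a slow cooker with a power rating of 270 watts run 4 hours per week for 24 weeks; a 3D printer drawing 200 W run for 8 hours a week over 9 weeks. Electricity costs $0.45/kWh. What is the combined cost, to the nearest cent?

$33.35

LED light bulb: Runtime = 8 h/day × 30 days = 240 h
LED light bulb: 0.01 kW × 240 h = 2.4 kWh
immersion water heater: Runtime = 90 min × 7 = 630 min = 10.5 h
immersion water heater: 2.99 kW × 10.5 h = 31.395 kWh
slow cooker: Runtime = 4 h/week × 24 weeks = 96 h
slow cooker: 0.27 kW × 96 h = 25.92 kWh
3D printer: Runtime = 8 h/week × 9 weeks = 72 h
3D printer: 0.2 kW × 72 h = 14.4 kWh
Total energy = 74.115 kWh
Cost = 74.115 × $0.45 = $33.35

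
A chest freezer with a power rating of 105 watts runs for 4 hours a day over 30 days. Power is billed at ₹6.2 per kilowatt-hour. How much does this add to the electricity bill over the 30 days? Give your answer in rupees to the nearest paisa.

₹78.12

Runtime = 4 h/day × 30 days = 120 h
Energy = 0.105 kW × 120 h = 12.6 kWh
Cost = 12.6 kWh × ₹6.2/kWh = ₹78.12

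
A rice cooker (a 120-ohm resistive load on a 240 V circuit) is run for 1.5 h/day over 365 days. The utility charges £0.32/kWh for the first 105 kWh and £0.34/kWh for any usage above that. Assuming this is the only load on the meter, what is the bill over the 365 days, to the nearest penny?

£87.25

Power = V²/R = 240²/120 = 480 W = 0.48 kW
Runtime = 1.5 h/day × 365 days = 547.5 h
Energy = 0.48 kW × 547.5 h = 262.8 kWh
Tier 1 (0–105 kWh): 105 × £0.32 = £33.6
Above 105 kWh: 157.8 × £0.34 = £53.652
Bill = £87.25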